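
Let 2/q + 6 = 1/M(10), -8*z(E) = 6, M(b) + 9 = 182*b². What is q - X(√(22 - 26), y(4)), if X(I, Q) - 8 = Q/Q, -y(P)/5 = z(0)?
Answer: -1018687/109145 ≈ -9.3333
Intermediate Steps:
M(b) = -9 + 182*b²
z(E) = -¾ (z(E) = -⅛*6 = -¾)
y(P) = 15/4 (y(P) = -5*(-¾) = 15/4)
X(I, Q) = 9 (X(I, Q) = 8 + Q/Q = 8 + 1 = 9)
q = -36382/109145 (q = 2/(-6 + 1/(-9 + 182*10²)) = 2/(-6 + 1/(-9 + 182*100)) = 2/(-6 + 1/(-9 + 18200)) = 2/(-6 + 1/18191) = 2/(-109145/18191) = 2*(-18191/109145) = -36382/109145 ≈ -0.33334)
q - X(√(22 - 26), y(4)) = -36382/109145 - 1*9 = -36382/109145 - 9 = -1018687/109145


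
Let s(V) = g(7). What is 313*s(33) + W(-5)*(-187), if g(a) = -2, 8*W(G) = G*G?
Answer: -9683/8 ≈ -1210.4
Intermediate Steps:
W(G) = G**2/8 (W(G) = (G*G)/8 = G**2/8)
s(V) = -2
313*s(33) + W(-5)*(-187) = 313*(-2) + ((1/8)*(-5)**2)*(-187) = -626 + ((1/8)*25)*(-187) = -626 + (25/8)*(-187) = -626 - 4675/8 = -9683/8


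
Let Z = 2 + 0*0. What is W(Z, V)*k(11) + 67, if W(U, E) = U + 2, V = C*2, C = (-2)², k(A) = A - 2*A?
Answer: 23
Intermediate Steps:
k(A) = -A
C = 4
Z = 2 (Z = 2 + 0 = 2)
V = 8 (V = 4*2 = 8)
W(U, E) = 2 + U
W(Z, V)*k(11) + 67 = (2 + 2)*(-1*11) + 67 = 4*(-11) + 67 = -44 + 67 = 23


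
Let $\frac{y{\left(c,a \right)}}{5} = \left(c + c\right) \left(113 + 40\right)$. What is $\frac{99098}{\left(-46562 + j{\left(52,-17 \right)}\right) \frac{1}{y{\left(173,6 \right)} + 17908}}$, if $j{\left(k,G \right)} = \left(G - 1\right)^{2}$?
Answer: $- \frac{14002448302}{23119} \approx -6.0567 \cdot 10^{5}$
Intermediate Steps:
$j{\left(k,G \right)} = \left(-1 + G\right)^{2}$
$y{\left(c,a \right)} = 1530 c$ ($y{\left(c,a \right)} = 5 \left(c + c\right) \left(113 + 40\right) = 5 \cdot 2 c 153 = 5 \cdot 306 c = 1530 c$)
$\frac{99098}{\left(-46562 + j{\left(52,-17 \right)}\right) \frac{1}{y{\left(173,6 \right)} + 17908}} = \frac{99098}{\left(-46562 + \left(-1 - 17\right)^{2}\right) \frac{1}{1530 \cdot 173 + 17908}} = \frac{99098}{\left(-46562 + \left(-18\right)^{2}\right) \frac{1}{264690 + 17908}} = \frac{99098}{\left(-46562 + 324\right) \frac{1}{282598}} = \frac{99098}{\left(-46238\right) \frac{1}{282598}} = \frac{99098}{- \frac{23119}{141299}} = 99098 \left(- \frac{141299}{23119}\right) = - \frac{14002448302}{23119}$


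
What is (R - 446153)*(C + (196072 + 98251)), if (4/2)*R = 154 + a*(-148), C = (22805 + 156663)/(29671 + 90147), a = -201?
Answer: -7603249615611882/59909 ≈ -1.2691e+11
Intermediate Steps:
C = 89734/59909 (C = 179468/119818 = 179468*(1/119818) = 89734/59909 ≈ 1.4978)
R = 14951 (R = (154 - 201*(-148))/2 = (154 + 29748)/2 = (½)*29902 = 14951)
(R - 446153)*(C + (196072 + 98251)) = (14951 - 446153)*(89734/59909 + (196072 + 98251)) = -431202*(89734/59909 + 294323) = -431202*17632686341/59909 = -7603249615611882/59909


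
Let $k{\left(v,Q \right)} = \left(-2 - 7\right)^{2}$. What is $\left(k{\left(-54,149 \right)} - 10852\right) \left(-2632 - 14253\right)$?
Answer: $181868335$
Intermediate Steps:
$k{\left(v,Q \right)} = 81$ ($k{\left(v,Q \right)} = \left(-9\right)^{2} = 81$)
$\left(k{\left(-54,149 \right)} - 10852\right) \left(-2632 - 14253\right) = \left(81 - 10852\right) \left(-2632 - 14253\right) = \left(-10771\right) \left(-16885\right) = 181868335$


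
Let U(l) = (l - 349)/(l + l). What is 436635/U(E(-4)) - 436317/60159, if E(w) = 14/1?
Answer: -49042457681/1343551 ≈ -36502.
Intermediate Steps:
E(w) = 14 (E(w) = 14*1 = 14)
U(l) = (-349 + l)/(2*l) (U(l) = (-349 + l)/((2*l)) = (-349 + l)*(1/(2*l)) = (-349 + l)/(2*l))
436635/U(E(-4)) - 436317/60159 = 436635/(((½)*(-349 + 14)/14)) - 436317/60159 = 436635/(((½)*(1/14)*(-335))) - 436317*1/60159 = 436635/(-335/28) - 145439/20053 = 436635*(-28/335) - 145439/20053 = -2445156/67 - 145439/20053 = -49042457681/1343551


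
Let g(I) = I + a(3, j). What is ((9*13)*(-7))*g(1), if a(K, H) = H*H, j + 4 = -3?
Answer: -40950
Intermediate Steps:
j = -7 (j = -4 - 3 = -7)
a(K, H) = H²
g(I) = 49 + I (g(I) = I + (-7)² = I + 49 = 49 + I)
((9*13)*(-7))*g(1) = ((9*13)*(-7))*(49 + 1) = (117*(-7))*50 = -819*50 = -40950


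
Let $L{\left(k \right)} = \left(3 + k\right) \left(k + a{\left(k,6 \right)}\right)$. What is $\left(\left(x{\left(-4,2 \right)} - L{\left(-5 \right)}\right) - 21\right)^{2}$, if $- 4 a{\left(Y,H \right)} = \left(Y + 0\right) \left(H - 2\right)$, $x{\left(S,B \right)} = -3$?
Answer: $576$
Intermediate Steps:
$a{\left(Y,H \right)} = - \frac{Y \left(-2 + H\right)}{4}$ ($a{\left(Y,H \right)} = - \frac{\left(Y + 0\right) \left(H - 2\right)}{4} = - \frac{Y \left(-2 + H\right)}{4}$)
$L{\left(k \right)} = 0$ ($L{\left(k \right)} = \left(3 + k\right) \left(k + \frac{k \left(2 - 6\right)}{4}\right) = \left(3 + k\right) \left(k + \frac{1}{4} k \left(-4\right)\right) = \left(3 + k\right) \left(k - k\right) = \left(3 + k\right) 0 = 0$)
$\left(\left(x{\left(-4,2 \right)} - L{\left(-5 \right)}\right) - 21\right)^{2} = \left(\left(-3 - 0\right) - 21\right)^{2} = \left(\left(-3 + 0\right) - 21\right)^{2} = \left(-3 - 21\right)^{2} = \left(-24\right)^{2} = 576$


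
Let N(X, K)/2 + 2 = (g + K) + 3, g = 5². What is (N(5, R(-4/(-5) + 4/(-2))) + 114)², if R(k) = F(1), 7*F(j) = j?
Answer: 1354896/49 ≈ 27651.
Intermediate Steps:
g = 25
F(j) = j/7
R(k) = ⅐ (R(k) = (⅐)*1 = ⅐)
N(X, K) = 52 + 2*K (N(X, K) = -4 + 2*((25 + K) + 3) = -4 + 2*(28 + K) = -4 + (56 + 2*K) = 52 + 2*K)
(N(5, R(-4/(-5) + 4/(-2))) + 114)² = ((52 + 2*(⅐)) + 114)² = ((52 + 2/7) + 114)² = (366/7 + 114)² = (1164/7)² = 1354896/49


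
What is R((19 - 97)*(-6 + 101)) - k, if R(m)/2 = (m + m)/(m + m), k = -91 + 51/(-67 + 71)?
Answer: 321/4 ≈ 80.250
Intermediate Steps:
k = -313/4 (k = -91 + 51/4 = -313/4 ≈ -78.250)
R(m) = 2 (R(m) = 2*((m + m)/(m + m)) = 2*((2*m)/((2*m))) = 2*((2*m)*(1/(2*m))) = 2*1 = 2)
R((19 - 97)*(-6 + 101)) - k = 2 - 1*(-313/4) = 2 + 313/4 = 321/4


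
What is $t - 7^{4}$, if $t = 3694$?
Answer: $1293$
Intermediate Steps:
$t - 7^{4} = 3694 - 7^{4} = 3694 - 2401 = 1293$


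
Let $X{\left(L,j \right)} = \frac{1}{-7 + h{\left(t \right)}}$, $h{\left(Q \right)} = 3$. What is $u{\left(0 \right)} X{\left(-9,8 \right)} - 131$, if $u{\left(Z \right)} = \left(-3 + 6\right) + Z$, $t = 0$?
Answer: $- \frac{527}{4} \approx -131.75$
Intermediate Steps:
$u{\left(Z \right)} = 3 + Z$
$X{\left(L,j \right)} = - \frac{1}{4}$ ($X{\left(L,j \right)} = \frac{1}{-7 + 3} = \frac{1}{-4} = - \frac{1}{4}$)
$u{\left(0 \right)} X{\left(-9,8 \right)} - 131 = \left(3 + 0\right) \left(- \frac{1}{4}\right) - 131 = 3 \left(- \frac{1}{4}\right) - 131 = - \frac{3}{4} - 131 = - \frac{527}{4}$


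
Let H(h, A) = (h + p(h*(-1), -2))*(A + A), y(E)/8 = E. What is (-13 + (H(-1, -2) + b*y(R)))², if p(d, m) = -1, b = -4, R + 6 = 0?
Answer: 34969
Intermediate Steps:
R = -6 (R = -6 + 0 = -6)
y(E) = 8*E
H(h, A) = 2*A*(-1 + h) (H(h, A) = (h - 1)*(A + A) = (-1 + h)*(2*A) = 2*A*(-1 + h))
(-13 + (H(-1, -2) + b*y(R)))² = (-13 + (2*(-2)*(-1 - 1) - 32*(-6)))² = (-13 + (2*(-2)*(-2) - 4*(-48)))² = (-13 + (8 + 192))² = (-13 + 200)² = 187² = 34969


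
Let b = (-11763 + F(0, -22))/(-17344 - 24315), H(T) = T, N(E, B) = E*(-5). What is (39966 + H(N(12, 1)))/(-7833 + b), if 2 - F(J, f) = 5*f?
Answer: -831222027/163151648 ≈ -5.0948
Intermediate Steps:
F(J, f) = 2 - 5*f
N(E, B) = -5*E
b = 11651/41659 (b = (-11763 + (2 - 5*(-22)))/(-17344 - 24315) = (-11763 + (2 + 110))/(-41659) = (-11763 + 112)*(-1/41659) = -11651*(-1/41659) = 11651/41659 ≈ 0.27968)
(39966 + H(N(12, 1)))/(-7833 + b) = (39966 - 5*12)/(-7833 + 11651/41659) = (39966 - 60)/(-326303296/41659) = 39906*(-41659/326303296) = -831222027/163151648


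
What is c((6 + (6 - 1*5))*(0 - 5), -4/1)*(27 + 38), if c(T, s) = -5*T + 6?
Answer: 11765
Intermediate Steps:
c(T, s) = 6 - 5*T
c((6 + (6 - 1*5))*(0 - 5), -4/1)*(27 + 38) = (6 - 5*(6 + (6 - 1*5))*(0 - 5))*(27 + 38) = (6 - 5*(6 + (6 - 5))*(-5))*65 = (6 - 5*(6 + 1)*(-5))*65 = (6 - 35*(-5))*65 = (6 - 5*(-35))*65 = (6 + 175)*65 = 181*65 = 11765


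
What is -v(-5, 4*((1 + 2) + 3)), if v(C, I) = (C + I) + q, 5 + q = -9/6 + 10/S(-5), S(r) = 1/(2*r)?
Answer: 175/2 ≈ 87.500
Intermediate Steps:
S(r) = 1/(2*r)
q = -213/2 (q = -5 + (-9/6 + 10/(((½)/(-5)))) = -5 + (-9*⅙ + 10/(((½)*(-⅕)))) = -5 + (-3/2 + 10/(-⅒)) = -5 + (-3/2 + 10*(-10)) = -5 + (-3/2 - 100) = -5 - 203/2 = -213/2 ≈ -106.50)
v(C, I) = -213/2 + C + I (v(C, I) = (C + I) - 213/2 = -213/2 + C + I)
-v(-5, 4*((1 + 2) + 3)) = -(-213/2 - 5 + 4*((1 + 2) + 3)) = -(-213/2 - 5 + 4*(3 + 3)) = -(-213/2 - 5 + 4*6) = -(-213/2 - 5 + 24) = -1*(-175/2) = 175/2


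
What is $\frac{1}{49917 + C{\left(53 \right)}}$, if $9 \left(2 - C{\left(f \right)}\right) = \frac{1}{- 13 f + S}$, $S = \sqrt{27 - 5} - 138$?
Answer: $\frac{1382668121808}{69021410158307111} - \frac{9 \sqrt{22}}{138042820316614222} \approx 2.0032 \cdot 10^{-5}$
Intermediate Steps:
$S = -138 + \sqrt{22}$ ($S = \sqrt{22} - 138 = -138 + \sqrt{22} \approx -133.31$)
$C{\left(f \right)} = 2 - \frac{1}{9 \left(-138 + \sqrt{22} - 13 f\right)}$ ($C{\left(f \right)} = 2 - \frac{1}{9 \left(- 13 f - \left(138 - \sqrt{22}\right)\right)} = 2 - \frac{1}{9 \left(-138 + \sqrt{22} - 13 f\right)}$)
$\frac{1}{49917 + C{\left(53 \right)}} = \frac{1}{49917 + \frac{2485 - 18 \sqrt{22} + 234 \cdot 53}{9 \left(138 - \sqrt{22} + 13 \cdot 53\right)}} = \frac{1}{49917 + \frac{2485 - 18 \sqrt{22} + 12402}{9 \left(138 - \sqrt{22} + 689\right)}} = \frac{1}{49917 + \frac{14887 - 18 \sqrt{22}}{9 \left(827 - \sqrt{22}\right)}}$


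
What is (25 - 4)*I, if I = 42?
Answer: 882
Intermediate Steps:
(25 - 4)*I = (25 - 4)*42 = 21*42 = 882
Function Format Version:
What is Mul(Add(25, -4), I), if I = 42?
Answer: 882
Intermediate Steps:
Mul(Add(25, -4), I) = Mul(Add(25, -4), 42) = Mul(21, 42) = 882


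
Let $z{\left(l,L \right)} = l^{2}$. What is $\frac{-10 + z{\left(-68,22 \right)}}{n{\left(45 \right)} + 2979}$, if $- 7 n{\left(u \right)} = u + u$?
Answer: $\frac{14}{9} \approx 1.5556$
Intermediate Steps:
$n{\left(u \right)} = - \frac{2 u}{7}$ ($n{\left(u \right)} = - \frac{u + u}{7} = - \frac{2 u}{7}$)
$\frac{-10 + z{\left(-68,22 \right)}}{n{\left(45 \right)} + 2979} = \frac{-10 + \left(-68\right)^{2}}{\left(- \frac{2}{7}\right) 45 + 2979} = \frac{-10 + 4624}{- \frac{90}{7} + 2979} = \frac{4614}{\frac{20763}{7}} = 4614 \cdot \frac{7}{20763} = \frac{14}{9}$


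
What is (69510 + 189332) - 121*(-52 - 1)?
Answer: 265255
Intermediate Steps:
(69510 + 189332) - 121*(-52 - 1) = 258842 - 121*(-53) = 258842 + 6413 = 265255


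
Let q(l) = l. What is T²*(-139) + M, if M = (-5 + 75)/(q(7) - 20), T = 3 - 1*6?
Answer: -16333/13 ≈ -1256.4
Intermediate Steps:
T = -3 (T = 3 - 6 = -3)
M = -70/13 (M = (-5 + 75)/(7 - 20) = 70/(-13) = 70*(-1/13) = -70/13 ≈ -5.3846)
T²*(-139) + M = (-3)²*(-139) - 70/13 = 9*(-139) - 70/13 = -1251 - 70/13 = -16333/13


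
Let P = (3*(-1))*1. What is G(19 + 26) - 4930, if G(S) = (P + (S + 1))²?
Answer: -3081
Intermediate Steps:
P = -3 (P = -3*1 = -3)
G(S) = (-2 + S)² (G(S) = (-3 + (S + 1))² = (-3 + (1 + S))² = (-2 + S)²)
G(19 + 26) - 4930 = (-2 + (19 + 26))² - 4930 = (-2 + 45)² - 4930 = 43² - 4930 = 1849 - 4930 = -3081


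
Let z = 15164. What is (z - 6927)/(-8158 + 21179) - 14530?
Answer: -189186893/13021 ≈ -14529.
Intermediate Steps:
(z - 6927)/(-8158 + 21179) - 14530 = (15164 - 6927)/(-8158 + 21179) - 14530 = 8237/13021 - 14530 = -189186893/13021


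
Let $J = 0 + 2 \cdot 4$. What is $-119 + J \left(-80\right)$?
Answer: $-759$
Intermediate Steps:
$J = 8$ ($J = 0 + 8 = 8$)
$-119 + J \left(-80\right) = -119 + 8 \left(-80\right) = -119 - 640 = -759$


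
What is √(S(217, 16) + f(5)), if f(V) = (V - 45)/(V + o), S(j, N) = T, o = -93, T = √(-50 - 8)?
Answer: √(55 + 121*I*√58)/11 ≈ 2.0105 + 1.894*I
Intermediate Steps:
T = I*√58 (T = √(-58) = I*√58 ≈ 7.6158*I)
S(j, N) = I*√58
f(V) = (-45 + V)/(-93 + V) (f(V) = (V - 45)/(V - 93) = (-45 + V)/(-93 + V))
√(S(217, 16) + f(5)) = √(I*√58 + (-45 + 5)/(-93 + 5)) = √(I*√58 - 40/(-88)) = √(I*√58 - 1/88*(-40)) = √(I*√58 + 5/11) = √(5/11 + I*√58)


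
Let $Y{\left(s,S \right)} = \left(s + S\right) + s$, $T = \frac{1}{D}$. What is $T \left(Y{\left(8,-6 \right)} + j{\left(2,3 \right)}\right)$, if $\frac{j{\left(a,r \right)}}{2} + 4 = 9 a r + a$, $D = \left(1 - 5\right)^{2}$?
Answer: $\frac{57}{8} \approx 7.125$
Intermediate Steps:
$D = 16$ ($D = \left(-4\right)^{2} = 16$)
$T = \frac{1}{16} \approx 0.0625$
$Y{\left(s,S \right)} = S + 2 s$ ($Y{\left(s,S \right)} = \left(S + s\right) + s = S + 2 s$)
$j{\left(a,r \right)} = -8 + 2 a + 18 a r$ ($j{\left(a,r \right)} = -8 + 2 \left(9 a r + a\right) = -8 + 2 \left(a + 9 a r\right) = -8 + \left(2 a + 18 a r\right) = -8 + 2 a + 18 a r$)
$T \left(Y{\left(8,-6 \right)} + j{\left(2,3 \right)}\right) = \frac{\left(-6 + 2 \cdot 8\right) + \left(-8 + 2 \cdot 2 + 18 \cdot 2 \cdot 3\right)}{16} = \frac{\left(-6 + 16\right) + \left(-8 + 4 + 108\right)}{16} = \frac{10 + 104}{16} = \frac{1}{16} \cdot 114 = \frac{57}{8}$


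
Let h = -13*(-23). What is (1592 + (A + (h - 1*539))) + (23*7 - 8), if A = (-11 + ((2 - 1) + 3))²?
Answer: 1554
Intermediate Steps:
h = 299
A = 49 (A = (-11 + (1 + 3))² = (-11 + 4)² = (-7)² = 49)
(1592 + (A + (h - 1*539))) + (23*7 - 8) = (1592 + (49 + (299 - 1*539))) + (23*7 - 8) = (1592 + (49 + (299 - 539))) + (161 - 8) = (1592 + (49 - 240)) + 153 = (1592 - 191) + 153 = 1401 + 153 = 1554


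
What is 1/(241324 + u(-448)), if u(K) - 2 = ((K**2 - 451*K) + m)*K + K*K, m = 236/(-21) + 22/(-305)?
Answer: -915/164687006102 ≈ -5.5560e-9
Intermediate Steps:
m = -72442/6405 (m = 236*(-1/21) + 22*(-1/305) = -236/21 - 22/305 = -72442/6405 ≈ -11.310)
u(K) = 2 + K**2 + K*(-72442/6405 + K**2 - 451*K) (u(K) = 2 + (((K**2 - 451*K) - 72442/6405)*K + K*K) = 2 + ((-72442/6405 + K**2 - 451*K)*K + K**2) = 2 + (K*(-72442/6405 + K**2 - 451*K) + K**2) = 2 + (K**2 + K*(-72442/6405 + K**2 - 451*K)) = 2 + K**2 + K*(-72442/6405 + K**2 - 451*K))
1/(241324 + u(-448)) = 1/(241324 + (2 + (-448)**3 - 450*(-448)**2 - 72442/6405*(-448))) = 1/(241324 + (2 - 89915392 - 450*200704 + 4636288/915)) = 1/(241324 + (2 - 89915392 - 90316800 + 4636288/915)) = 1/(241324 - 164907817562/915) = 1/(-164687006102/915) = -915/164687006102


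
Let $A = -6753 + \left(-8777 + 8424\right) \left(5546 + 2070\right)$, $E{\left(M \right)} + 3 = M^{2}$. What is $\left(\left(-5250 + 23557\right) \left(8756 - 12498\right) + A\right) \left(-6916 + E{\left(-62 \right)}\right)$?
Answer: $218939984625$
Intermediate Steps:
$E{\left(M \right)} = -3 + M^{2}$
$A = -2695201$ ($A = -6753 - 2688448 = -2695201$)
$\left(\left(-5250 + 23557\right) \left(8756 - 12498\right) + A\right) \left(-6916 + E{\left(-62 \right)}\right) = \left(\left(-5250 + 23557\right) \left(8756 - 12498\right) - 2695201\right) \left(-6916 - \left(3 - \left(-62\right)^{2}\right)\right) = \left(18307 \left(-3742\right) - 2695201\right) \left(-6916 + \left(-3 + 3844\right)\right) = \left(-68504794 - 2695201\right) \left(-6916 + 3841\right) = \left(-71199995\right) \left(-3075\right) = 218939984625$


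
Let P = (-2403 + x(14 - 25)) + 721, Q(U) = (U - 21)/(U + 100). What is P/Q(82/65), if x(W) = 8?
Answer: 11018268/1283 ≈ 8587.9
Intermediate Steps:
Q(U) = (-21 + U)/(100 + U)
P = -1674 (P = (-2403 + 8) + 721 = -2395 + 721 = -1674)
P/Q(82/65) = -1674*(100 + 82/65)/(-21 + 82/65) = -1674/(-1283/65/(6582/65)) = -1674/((65/6582)*(-1283/65)) = -1674/(-1283/6582) = -1674*(-6582/1283) = 11018268/1283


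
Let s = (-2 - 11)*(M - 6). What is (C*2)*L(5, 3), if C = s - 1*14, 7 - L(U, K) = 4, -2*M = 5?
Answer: 579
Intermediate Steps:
M = -5/2 (M = -½*5 = -5/2 ≈ -2.5000)
L(U, K) = 3 (L(U, K) = 7 - 1*4 = 7 - 4 = 3)
s = 221/2 (s = (-2 - 11)*(-5/2 - 6) = -13*(-17/2) = 221/2 ≈ 110.50)
C = 193/2 (C = 221/2 - 1*14 = 221/2 - 14 = 193/2 ≈ 96.500)
(C*2)*L(5, 3) = ((193/2)*2)*3 = 193*3 = 579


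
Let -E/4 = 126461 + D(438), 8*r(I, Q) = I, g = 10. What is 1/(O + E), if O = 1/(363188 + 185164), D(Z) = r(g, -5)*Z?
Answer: -548352/278581459967 ≈ -1.9684e-6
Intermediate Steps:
r(I, Q) = I/8
D(Z) = 5*Z/4 (D(Z) = ((⅛)*10)*Z = 5*Z/4)
O = 1/548352 ≈ 1.8236e-6
E = -508034 (E = -4*(126461 + (5/4)*438) = -4*(126461 + 1095/2) = -4*254017/2 = -508034)
1/(O + E) = 1/(1/548352 - 508034) = 1/(-278581459967/548352) = -548352/278581459967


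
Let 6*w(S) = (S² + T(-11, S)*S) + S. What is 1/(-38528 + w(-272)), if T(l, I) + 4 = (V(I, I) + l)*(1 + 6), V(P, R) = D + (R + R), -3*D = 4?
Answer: 9/1354336 ≈ 6.6453e-6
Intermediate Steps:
D = -4/3 (D = -⅓*4 = -4/3 ≈ -1.3333)
V(P, R) = -4/3 + 2*R (V(P, R) = -4/3 + (R + R) = -4/3 + 2*R)
T(l, I) = -40/3 + 7*l + 14*I (T(l, I) = -4 + ((-4/3 + 2*I) + l)*(1 + 6) = -4 + (-4/3 + l + 2*I)*7 = -4 + (-28/3 + 7*l + 14*I) = -40/3 + 7*l + 14*I)
w(S) = S/6 + S²/6 + S*(-271/3 + 14*S)/6 (w(S) = ((S² + (-40/3 + 7*(-11) + 14*S)*S) + S)/6 = ((S² + (-40/3 - 77 + 14*S)*S) + S)/6 = ((S² + (-271/3 + 14*S)*S) + S)/6 = ((S² + S*(-271/3 + 14*S)) + S)/6 = (S + S² + S*(-271/3 + 14*S))/6 = S/6 + S²/6 + S*(-271/3 + 14*S)/6)
1/(-38528 + w(-272)) = 1/(-38528 + (1/18)*(-272)*(-268 + 45*(-272))) = 1/(-38528 + (1/18)*(-272)*(-268 - 12240)) = 1/(-38528 + (1/18)*(-272)*(-12508)) = 1/(-38528 + 1701088/9) = 1/(1354336/9) = 9/1354336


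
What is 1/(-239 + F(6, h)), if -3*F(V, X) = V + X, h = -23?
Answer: -3/700 ≈ -0.0042857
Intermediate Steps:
F(V, X) = -V/3 - X/3 (F(V, X) = -(V + X)/3 = -V/3 - X/3)
1/(-239 + F(6, h)) = 1/(-239 + (-⅓*6 - ⅓*(-23))) = 1/(-239 + (-2 + 23/3)) = 1/(-239 + 17/3) = 1/(-700/3) = -3/700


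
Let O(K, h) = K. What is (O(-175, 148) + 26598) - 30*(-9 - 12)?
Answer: 27053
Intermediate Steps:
(O(-175, 148) + 26598) - 30*(-9 - 12) = (-175 + 26598) - 30*(-9 - 12) = 26423 - 30*(-21) = 26423 + 630 = 27053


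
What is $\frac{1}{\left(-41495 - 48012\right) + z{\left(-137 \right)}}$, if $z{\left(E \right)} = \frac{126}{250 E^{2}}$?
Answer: $- \frac{2346125}{209994610312} \approx -1.1172 \cdot 10^{-5}$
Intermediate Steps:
$z{\left(E \right)} = \frac{63}{125 E^{2}}$ ($z{\left(E \right)} = 126 \frac{1}{250 E^{2}} = \frac{63}{125 E^{2}}$)
$\frac{1}{\left(-41495 - 48012\right) + z{\left(-137 \right)}} = \frac{1}{\left(-41495 - 48012\right) + \frac{63}{125 \cdot 18769}} = \frac{1}{\left(-41495 - 48012\right) + \frac{63}{125} \cdot \frac{1}{18769}} = \frac{1}{-89507 + \frac{63}{2346125}} = \frac{1}{- \frac{209994610312}{2346125}} = - \frac{2346125}{209994610312}$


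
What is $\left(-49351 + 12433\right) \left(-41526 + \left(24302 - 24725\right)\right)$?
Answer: $1548673182$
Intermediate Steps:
$\left(-49351 + 12433\right) \left(-41526 + \left(24302 - 24725\right)\right) = - 36918 \left(-41526 + \left(24302 - 24725\right)\right) = - 36918 \left(-41526 - 423\right) = \left(-36918\right) \left(-41949\right) = 1548673182$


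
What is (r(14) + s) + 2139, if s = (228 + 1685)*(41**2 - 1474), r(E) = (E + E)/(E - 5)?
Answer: 3583198/9 ≈ 3.9813e+5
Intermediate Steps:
r(E) = 2*E/(-5 + E) (r(E) = (2*E)/(-5 + E) = 2*E/(-5 + E))
s = 395991 (s = 1913*(1681 - 1474) = 1913*207 = 395991)
(r(14) + s) + 2139 = (2*14/(-5 + 14) + 395991) + 2139 = (2*14/9 + 395991) + 2139 = (2*14*(1/9) + 395991) + 2139 = (28/9 + 395991) + 2139 = 3563947/9 + 2139 = 3583198/9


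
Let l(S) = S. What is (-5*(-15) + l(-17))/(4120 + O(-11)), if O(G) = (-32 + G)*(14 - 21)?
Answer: 58/4421 ≈ 0.013119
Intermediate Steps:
O(G) = 224 - 7*G (O(G) = (-32 + G)*(-7) = 224 - 7*G)
(-5*(-15) + l(-17))/(4120 + O(-11)) = (-5*(-15) - 17)/(4120 + (224 - 7*(-11))) = (75 - 17)/(4120 + (224 + 77)) = 58/(4120 + 301) = 58/4421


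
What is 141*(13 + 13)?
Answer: 3666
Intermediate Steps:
141*(13 + 13) = 141*26 = 3666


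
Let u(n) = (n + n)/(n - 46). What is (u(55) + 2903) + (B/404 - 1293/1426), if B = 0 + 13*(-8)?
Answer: 3777301141/1296234 ≈ 2914.1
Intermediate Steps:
B = -104 (B = 0 - 104 = -104)
u(n) = 2*n/(-46 + n) (u(n) = (2*n)/(-46 + n) = 2*n/(-46 + n))
(u(55) + 2903) + (B/404 - 1293/1426) = (2*55/(-46 + 55) + 2903) + (-104/404 - 1293/1426) = (2*55/9 + 2903) + (-104*1/404 - 1293*1/1426) = (2*55*(⅑) + 2903) + (-26/101 - 1293/1426) = (110/9 + 2903) - 167669/144026 = 26237/9 - 167669/144026 = 3777301141/1296234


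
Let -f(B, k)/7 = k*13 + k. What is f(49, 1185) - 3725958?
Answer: -3842088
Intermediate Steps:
f(B, k) = -98*k (f(B, k) = -7*(k*13 + k) = -7*(13*k + k) = -98*k)
f(49, 1185) - 3725958 = -98*1185 - 3725958 = -116130 - 3725958 = -3842088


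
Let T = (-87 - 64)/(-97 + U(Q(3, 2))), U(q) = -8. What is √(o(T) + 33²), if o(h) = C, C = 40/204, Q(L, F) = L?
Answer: √2832999/51 ≈ 33.003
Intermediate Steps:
C = 10/51 (C = 40*(1/204) = 10/51 ≈ 0.19608)
T = 151/105 (T = (-87 - 64)/(-97 - 8) = -151/(-105) = -151*(-1/105) = 151/105 ≈ 1.4381)
o(h) = 10/51
√(o(T) + 33²) = √(10/51 + 33²) = √(10/51 + 1089) = √(55549/51) = √2832999/51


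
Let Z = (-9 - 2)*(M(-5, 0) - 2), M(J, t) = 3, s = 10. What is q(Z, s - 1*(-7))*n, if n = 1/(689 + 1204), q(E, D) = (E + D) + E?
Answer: -5/1893 ≈ -0.0026413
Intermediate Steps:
Z = -11 (Z = (-9 - 2)*(3 - 2) = -11*1 = -11)
q(E, D) = D + 2*E (q(E, D) = (D + E) + E = D + 2*E)
n = 1/1893 ≈ 0.00052826
q(Z, s - 1*(-7))*n = ((10 - 1*(-7)) + 2*(-11))*(1/1893) = ((10 + 7) - 22)*(1/1893) = (17 - 22)*(1/1893) = -5*1/1893 = -5/1893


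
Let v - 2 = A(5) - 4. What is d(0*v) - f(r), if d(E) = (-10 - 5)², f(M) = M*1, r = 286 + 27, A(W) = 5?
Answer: -88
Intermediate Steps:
r = 313
f(M) = M
v = 3 (v = 2 + (5 - 4) = 2 + 1 = 3)
d(E) = 225 (d(E) = (-15)² = 225)
d(0*v) - f(r) = 225 - 1*313 = 225 - 313 = -88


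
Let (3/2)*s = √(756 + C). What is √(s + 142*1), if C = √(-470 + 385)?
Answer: √(1278 + 6*√(756 + I*√85))/3 ≈ 12.662 + 0.0044135*I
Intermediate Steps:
C = I*√85 (C = √(-85) = I*√85 ≈ 9.2195*I)
s = 2*√(756 + I*√85)/3 ≈ 18.331 + 0.11177*I
√(s + 142*1) = √(2*√(756 + I*√85)/3 + 142*1) = √(2*√(756 + I*√85)/3 + 142) = √(142 + 2*√(756 + I*√85)/3)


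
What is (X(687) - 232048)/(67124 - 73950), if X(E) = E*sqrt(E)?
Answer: 116024/3413 - 687*sqrt(687)/6826 ≈ 31.357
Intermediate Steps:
X(E) = E**(3/2)
(X(687) - 232048)/(67124 - 73950) = (687**(3/2) - 232048)/(67124 - 73950) = (687*sqrt(687) - 232048)/(-6826) = (-232048 + 687*sqrt(687))*(-1/6826) = 116024/3413 - 687*sqrt(687)/6826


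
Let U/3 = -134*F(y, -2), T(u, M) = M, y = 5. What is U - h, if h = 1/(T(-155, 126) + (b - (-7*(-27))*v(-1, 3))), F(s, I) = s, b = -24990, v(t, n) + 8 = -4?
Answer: -45417959/22596 ≈ -2010.0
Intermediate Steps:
v(t, n) = -12 (v(t, n) = -8 - 4 = -12)
U = -2010 (U = 3*(-134*5) = 3*(-670) = -2010)
h = -1/22596 (h = 1/(126 + (-24990 - (-7*(-27))*(-12))) = 1/(126 + (-24990 - 189*(-12))) = 1/(126 + (-24990 - 1*(-2268))) = 1/(126 + (-24990 + 2268)) = 1/(126 - 22722) = 1/(-22596) = -1/22596 ≈ -4.4256e-5)
U - h = -2010 - 1*(-1/22596) = -2010 + 1/22596 = -45417959/22596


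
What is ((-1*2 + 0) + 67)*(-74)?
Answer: -4810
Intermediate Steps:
((-1*2 + 0) + 67)*(-74) = ((-2 + 0) + 67)*(-74) = (-2 + 67)*(-74) = 65*(-74) = -4810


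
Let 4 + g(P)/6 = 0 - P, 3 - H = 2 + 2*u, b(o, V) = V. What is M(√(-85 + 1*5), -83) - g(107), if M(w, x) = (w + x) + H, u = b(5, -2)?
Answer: 588 + 4*I*√5 ≈ 588.0 + 8.9443*I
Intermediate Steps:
u = -2
H = 5 (H = 3 - (2 + 2*(-2)) = 3 - (2 - 4) = 3 - 1*(-2) = 3 + 2 = 5)
M(w, x) = 5 + w + x (M(w, x) = (w + x) + 5 = 5 + w + x)
g(P) = -24 - 6*P (g(P) = -24 + 6*(0 - P) = -24 + 6*(-P) = -24 - 6*P)
M(√(-85 + 1*5), -83) - g(107) = (5 + √(-85 + 1*5) - 83) - (-24 - 6*107) = (5 + √(-85 + 5) - 83) - (-24 - 642) = (5 + √(-80) - 83) - 1*(-666) = (5 + 4*I*√5 - 83) + 666 = (-78 + 4*I*√5) + 666 = 588 + 4*I*√5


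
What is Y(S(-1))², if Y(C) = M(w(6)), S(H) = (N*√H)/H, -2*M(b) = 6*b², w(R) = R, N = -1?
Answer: 11664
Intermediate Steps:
M(b) = -3*b²
S(H) = -1/√H (S(H) = (-√H)/H = -1/√H)
Y(C) = -108 (Y(C) = -3*6² = -3*36 = -108)
Y(S(-1))² = (-108)² = 11664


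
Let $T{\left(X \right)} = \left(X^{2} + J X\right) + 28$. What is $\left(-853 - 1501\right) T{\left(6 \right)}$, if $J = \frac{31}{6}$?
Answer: $-223630$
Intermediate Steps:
$J = \frac{31}{6}$ ($J = 31 \cdot \frac{1}{6} = \frac{31}{6} \approx 5.1667$)
$T{\left(X \right)} = 28 + X^{2} + \frac{31 X}{6}$ ($T{\left(X \right)} = \left(X^{2} + \frac{31 X}{6}\right) + 28 = 28 + X^{2} + \frac{31 X}{6}$)
$\left(-853 - 1501\right) T{\left(6 \right)} = \left(-853 - 1501\right) \left(28 + 6^{2} + \frac{31}{6} \cdot 6\right) = - 2354 \left(28 + 36 + 31\right) = \left(-2354\right) 95 = -223630$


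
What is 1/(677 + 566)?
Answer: 1/1243 ≈ 0.00080451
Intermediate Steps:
1/(677 + 566) = 1/1243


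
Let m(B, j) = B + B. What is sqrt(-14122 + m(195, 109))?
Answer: 2*I*sqrt(3433) ≈ 117.18*I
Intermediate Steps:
m(B, j) = 2*B
sqrt(-14122 + m(195, 109)) = sqrt(-14122 + 2*195) = sqrt(-14122 + 390) = sqrt(-13732) = 2*I*sqrt(3433)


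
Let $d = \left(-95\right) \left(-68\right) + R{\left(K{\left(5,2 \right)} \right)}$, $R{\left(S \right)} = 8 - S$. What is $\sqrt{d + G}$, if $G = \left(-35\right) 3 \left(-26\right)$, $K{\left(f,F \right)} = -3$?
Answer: $\sqrt{9201} \approx 95.922$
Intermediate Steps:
$d = 6471$ ($d = \left(-95\right) \left(-68\right) + \left(8 - -3\right) = 6460 + \left(8 + 3\right) = 6460 + 11 = 6471$)
$G = 2730$ ($G = \left(-105\right) \left(-26\right) = 2730$)
$\sqrt{d + G} = \sqrt{6471 + 2730} = \sqrt{9201}$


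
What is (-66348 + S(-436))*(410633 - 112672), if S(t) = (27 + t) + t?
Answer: -20020893473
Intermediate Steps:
S(t) = 27 + 2*t
(-66348 + S(-436))*(410633 - 112672) = (-66348 + (27 + 2*(-436)))*(410633 - 112672) = (-66348 + (27 - 872))*297961 = (-66348 - 845)*297961 = -67193*297961 = -20020893473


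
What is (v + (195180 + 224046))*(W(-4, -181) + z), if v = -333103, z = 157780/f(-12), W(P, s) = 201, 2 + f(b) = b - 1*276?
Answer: -856837727/29 ≈ -2.9546e+7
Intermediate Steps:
f(b) = -278 + b (f(b) = -2 + (b - 1*276) = -2 + (b - 276) = -2 + (-276 + b) = -278 + b)
z = -15778/29 (z = 157780/(-278 - 12) = 157780/(-290) = 157780*(-1/290) = -15778/29 ≈ -544.07)
(v + (195180 + 224046))*(W(-4, -181) + z) = (-333103 + (195180 + 224046))*(201 - 15778/29) = (-333103 + 419226)*(-9949/29) = 86123*(-9949/29) = -856837727/29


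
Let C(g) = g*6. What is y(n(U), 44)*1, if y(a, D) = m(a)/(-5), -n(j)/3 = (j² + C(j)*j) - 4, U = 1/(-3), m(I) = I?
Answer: -29/15 ≈ -1.9333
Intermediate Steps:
C(g) = 6*g
U = -⅓ ≈ -0.33333
n(j) = 12 - 21*j² (n(j) = -3*((j² + (6*j)*j) - 4) = -3*((j² + 6*j²) - 4) = -3*(7*j² - 4) = -3*(-4 + 7*j²) = 12 - 21*j²)
y(a, D) = -a/5 (y(a, D) = a/(-5) = a*(-⅕) = -a/5)
y(n(U), 44)*1 = -(12 - 21*(-⅓)²)/5*1 = -(12 - 21*⅑)/5*1 = -(12 - 7/3)/5*1 = -⅕*29/3*1 = -29/15*1 = -29/15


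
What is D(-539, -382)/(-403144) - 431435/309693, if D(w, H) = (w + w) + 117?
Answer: -173632816667/124850874792 ≈ -1.3907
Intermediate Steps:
D(w, H) = 117 + 2*w (D(w, H) = 2*w + 117 = 117 + 2*w)
D(-539, -382)/(-403144) - 431435/309693 = (117 + 2*(-539))/(-403144) - 431435/309693 = (117 - 1078)*(-1/403144) - 431435*1/309693 = -961*(-1/403144) - 431435/309693 = 961/403144 - 431435/309693 = -173632816667/124850874792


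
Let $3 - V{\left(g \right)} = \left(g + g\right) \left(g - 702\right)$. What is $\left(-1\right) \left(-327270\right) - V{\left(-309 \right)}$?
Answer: $952065$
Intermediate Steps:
$V{\left(g \right)} = 3 - 2 g \left(-702 + g\right)$ ($V{\left(g \right)} = 3 - \left(g + g\right) \left(g - 702\right) = 3 - 2 g \left(-702 + g\right)$)
$\left(-1\right) \left(-327270\right) - V{\left(-309 \right)} = \left(-1\right) \left(-327270\right) - \left(3 - 2 \left(-309\right)^{2} + 1404 \left(-309\right)\right) = 327270 - \left(3 - 190962 - 433836\right) = 327270 - -624795 = 327270 + 624795 = 952065$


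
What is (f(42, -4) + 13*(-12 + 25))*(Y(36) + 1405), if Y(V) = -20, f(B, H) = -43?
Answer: 174510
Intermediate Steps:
(f(42, -4) + 13*(-12 + 25))*(Y(36) + 1405) = (-43 + 13*(-12 + 25))*(-20 + 1405) = (-43 + 13*13)*1385 = (-43 + 169)*1385 = 126*1385 = 174510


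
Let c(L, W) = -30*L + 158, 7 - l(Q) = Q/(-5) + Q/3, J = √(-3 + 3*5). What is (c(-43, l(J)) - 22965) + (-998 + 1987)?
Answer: -20528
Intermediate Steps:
J = 2*√3 (J = √(-3 + 15) = √12 = 2*√3 ≈ 3.4641)
l(Q) = 7 - 2*Q/15 (l(Q) = 7 - (Q/(-5) + Q/3) = 7 - (Q*(-⅕) + Q*(⅓)) = 7 - (-Q/5 + Q/3) = 7 - 2*Q/15)
c(L, W) = 158 - 30*L
(c(-43, l(J)) - 22965) + (-998 + 1987) = ((158 - 30*(-43)) - 22965) + (-998 + 1987) = ((158 + 1290) - 22965) + 989 = (1448 - 22965) + 989 = -21517 + 989 = -20528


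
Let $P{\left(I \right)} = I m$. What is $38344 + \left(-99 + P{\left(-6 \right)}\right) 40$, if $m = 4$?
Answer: $33424$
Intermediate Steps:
$P{\left(I \right)} = 4 I$ ($P{\left(I \right)} = I 4 = 4 I$)
$38344 + \left(-99 + P{\left(-6 \right)}\right) 40 = 38344 + \left(-99 + 4 \left(-6\right)\right) 40 = 38344 + \left(-99 - 24\right) 40 = 38344 - 4920 = 33424$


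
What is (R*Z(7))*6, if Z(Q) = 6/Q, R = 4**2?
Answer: 576/7 ≈ 82.286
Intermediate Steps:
R = 16
(R*Z(7))*6 = (16*(6/7))*6 = (96/7)*6 = 576/7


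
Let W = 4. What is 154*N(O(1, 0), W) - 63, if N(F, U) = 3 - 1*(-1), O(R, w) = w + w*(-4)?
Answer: 553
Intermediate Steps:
O(R, w) = -3*w (O(R, w) = w - 4*w = -3*w)
N(F, U) = 4 (N(F, U) = 3 + 1 = 4)
154*N(O(1, 0), W) - 63 = 154*4 - 63 = 616 - 63 = 553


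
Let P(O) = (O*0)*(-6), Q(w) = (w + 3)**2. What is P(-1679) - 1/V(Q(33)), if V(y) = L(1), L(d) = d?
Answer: -1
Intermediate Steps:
Q(w) = (3 + w)**2
V(y) = 1
P(O) = 0 (P(O) = 0*(-6) = 0)
P(-1679) - 1/V(Q(33)) = 0 - 1/1 = 0 - 1*1 = 0 - 1 = -1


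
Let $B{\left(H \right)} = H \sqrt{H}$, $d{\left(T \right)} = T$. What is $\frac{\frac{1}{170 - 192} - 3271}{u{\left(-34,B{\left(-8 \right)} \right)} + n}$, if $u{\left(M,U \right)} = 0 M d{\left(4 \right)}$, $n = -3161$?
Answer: $\frac{71963}{69542} \approx 1.0348$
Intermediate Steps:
$B{\left(H \right)} = H^{\frac{3}{2}}$
$u{\left(M,U \right)} = 0$ ($u{\left(M,U \right)} = 0 M 4 = 0 \cdot 4 = 0$)
$\frac{\frac{1}{170 - 192} - 3271}{u{\left(-34,B{\left(-8 \right)} \right)} + n} = \frac{\frac{1}{170 - 192} - 3271}{0 - 3161} = \frac{\frac{1}{-22} - 3271}{-3161} = \left(- \frac{1}{22} - 3271\right) \left(- \frac{1}{3161}\right) = \left(- \frac{71963}{22}\right) \left(- \frac{1}{3161}\right) = \frac{71963}{69542}$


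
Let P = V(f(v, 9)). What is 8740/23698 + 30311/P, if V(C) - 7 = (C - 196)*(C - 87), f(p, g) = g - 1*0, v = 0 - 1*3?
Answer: 422926449/172912457 ≈ 2.4459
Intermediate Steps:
v = -3 (v = 0 - 3 = -3)
f(p, g) = g (f(p, g) = g + 0 = g)
V(C) = 7 + (-196 + C)*(-87 + C) (V(C) = 7 + (C - 196)*(C - 87) = 7 + (-196 + C)*(-87 + C))
P = 14593 (P = 17059 + 9**2 - 283*9 = 17059 + 81 - 2547 = 14593)
8740/23698 + 30311/P = 8740/23698 + 30311/14593 = 8740*(1/23698) + 30311*(1/14593) = 4370/11849 + 30311/14593 = 422926449/172912457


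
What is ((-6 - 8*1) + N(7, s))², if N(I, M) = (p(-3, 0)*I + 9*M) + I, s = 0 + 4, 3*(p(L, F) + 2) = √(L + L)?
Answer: 577/3 + 70*I*√6 ≈ 192.33 + 171.46*I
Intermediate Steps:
p(L, F) = -2 + √2*√L/3 (p(L, F) = -2 + √(L + L)/3 = -2 + √(2*L)/3 = -2 + (√2*√L)/3 = -2 + √2*√L/3)
s = 4
N(I, M) = I + 9*M + I*(-2 + I*√6/3) (N(I, M) = ((-2 + √2*√(-3)/3)*I + 9*M) + I = ((-2 + √2*(I*√3)/3)*I + 9*M) + I = ((-2 + I*√6/3)*I + 9*M) + I = (I*(-2 + I*√6/3) + 9*M) + I = (9*M + I*(-2 + I*√6/3)) + I = I + 9*M + I*(-2 + I*√6/3))
((-6 - 8*1) + N(7, s))² = ((-6 - 8*1) + (-1*7 + 9*4 + (⅓)*I*7*√6))² = ((-6 - 8) + (-7 + 36 + 7*I*√6/3))² = (-14 + (29 + 7*I*√6/3))² = (15 + 7*I*√6/3)²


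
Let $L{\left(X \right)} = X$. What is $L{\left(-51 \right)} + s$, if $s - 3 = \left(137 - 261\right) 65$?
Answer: $-8108$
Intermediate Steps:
$s = -8057$ ($s = 3 + \left(137 - 261\right) 65 = 3 - 8060 = -8057$)
$L{\left(-51 \right)} + s = -51 - 8057 = -8108$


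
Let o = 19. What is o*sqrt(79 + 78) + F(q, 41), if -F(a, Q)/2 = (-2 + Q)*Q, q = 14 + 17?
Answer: -3198 + 19*sqrt(157) ≈ -2959.9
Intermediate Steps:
q = 31
F(a, Q) = -2*Q*(-2 + Q) (F(a, Q) = -2*(-2 + Q)*Q = -2*Q*(-2 + Q))
o*sqrt(79 + 78) + F(q, 41) = 19*sqrt(79 + 78) + 2*41*(2 - 1*41) = 19*sqrt(157) + 2*41*(2 - 41) = 19*sqrt(157) + 2*41*(-39) = 19*sqrt(157) - 3198 = -3198 + 19*sqrt(157)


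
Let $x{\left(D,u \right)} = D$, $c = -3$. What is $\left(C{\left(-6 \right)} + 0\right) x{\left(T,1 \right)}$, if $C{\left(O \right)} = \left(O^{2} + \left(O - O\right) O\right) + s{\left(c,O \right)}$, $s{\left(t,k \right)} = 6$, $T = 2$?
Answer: $84$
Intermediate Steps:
$C{\left(O \right)} = 6 + O^{2}$ ($C{\left(O \right)} = \left(O^{2} + \left(O - O\right) O\right) + 6 = \left(O^{2} + 0 O\right) + 6 = \left(O^{2} + 0\right) + 6 = O^{2} + 6 = 6 + O^{2}$)
$\left(C{\left(-6 \right)} + 0\right) x{\left(T,1 \right)} = \left(\left(6 + \left(-6\right)^{2}\right) + 0\right) 2 = \left(\left(6 + 36\right) + 0\right) 2 = \left(42 + 0\right) 2 = 42 \cdot 2 = 84$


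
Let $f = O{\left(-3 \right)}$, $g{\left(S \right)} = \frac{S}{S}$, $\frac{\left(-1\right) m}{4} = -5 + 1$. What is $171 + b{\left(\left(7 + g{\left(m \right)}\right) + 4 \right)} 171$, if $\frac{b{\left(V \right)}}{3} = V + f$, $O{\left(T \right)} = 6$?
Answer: $9405$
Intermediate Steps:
$m = 16$ ($m = - 4 \left(-5 + 1\right) = \left(-4\right) \left(-4\right) = 16$)
$g{\left(S \right)} = 1$
$f = 6$
$b{\left(V \right)} = 18 + 3 V$ ($b{\left(V \right)} = 3 \left(V + 6\right) = 3 \left(6 + V\right) = 18 + 3 V$)
$171 + b{\left(\left(7 + g{\left(m \right)}\right) + 4 \right)} 171 = 171 + \left(18 + 3 \left(\left(7 + 1\right) + 4\right)\right) 171 = 171 + \left(18 + 3 \left(8 + 4\right)\right) 171 = 171 + \left(18 + 3 \cdot 12\right) 171 = 171 + \left(18 + 36\right) 171 = 171 + 54 \cdot 171 = 171 + 9234 = 9405$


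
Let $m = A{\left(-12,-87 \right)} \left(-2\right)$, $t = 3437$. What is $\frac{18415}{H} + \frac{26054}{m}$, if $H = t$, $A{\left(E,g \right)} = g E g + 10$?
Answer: $\frac{245312467}{44591638} \approx 5.5013$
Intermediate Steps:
$A{\left(E,g \right)} = 10 + E g^{2}$ ($A{\left(E,g \right)} = E g g + 10 = E g^{2} + 10 = 10 + E g^{2}$)
$m = 181636$ ($m = \left(10 - 12 \left(-87\right)^{2}\right) \left(-2\right) = \left(10 - 90828\right) \left(-2\right) = \left(-90818\right) \left(-2\right) = 181636$)
$H = 3437$
$\frac{18415}{H} + \frac{26054}{m} = \frac{18415}{3437} + \frac{26054}{181636} = 18415 \cdot \frac{1}{3437} + 26054 \cdot \frac{1}{181636} = \frac{18415}{3437} + \frac{1861}{12974} = \frac{245312467}{44591638}$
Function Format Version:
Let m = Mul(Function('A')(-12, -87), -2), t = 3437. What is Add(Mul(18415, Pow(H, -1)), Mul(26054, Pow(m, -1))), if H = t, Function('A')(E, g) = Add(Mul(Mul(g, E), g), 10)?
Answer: Rational(245312467, 44591638) ≈ 5.5013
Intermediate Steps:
Function('A')(E, g) = Add(10, Mul(E, Pow(g, 2))) (Function('A')(E, g) = Add(Mul(Mul(E, g), g), 10) = Add(Mul(E, Pow(g, 2)), 10) = Add(10, Mul(E, Pow(g, 2))))
m = 181636 (m = Mul(Add(10, Mul(-12, Pow(-87, 2))), -2) = Mul(Add(10, Mul(-12, 7569)), -2) = Mul(Add(10, -90828), -2) = Mul(-90818, -2) = 181636)
H = 3437
Add(Mul(18415, Pow(H, -1)), Mul(26054, Pow(m, -1))) = Add(Mul(18415, Pow(3437, -1)), Mul(26054, Pow(181636, -1))) = Add(Mul(18415, Rational(1, 3437)), Mul(26054, Rational(1, 181636))) = Add(Rational(18415, 3437), Rational(1861, 12974)) = Rational(245312467, 44591638)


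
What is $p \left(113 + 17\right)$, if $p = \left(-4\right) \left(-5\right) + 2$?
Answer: $2860$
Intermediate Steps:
$p = 22$ ($p = 20 + 2 = 22$)
$p \left(113 + 17\right) = 22 \left(113 + 17\right) = 22 \cdot 130 = 2860$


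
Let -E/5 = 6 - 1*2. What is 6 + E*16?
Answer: -314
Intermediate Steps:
E = -20 (E = -5*(6 - 1*2) = -5*(6 - 2) = -5*4 = -20)
6 + E*16 = 6 - 20*16 = 6 - 320 = -314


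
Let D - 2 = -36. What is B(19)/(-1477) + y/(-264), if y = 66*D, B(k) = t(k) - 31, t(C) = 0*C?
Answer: 25171/2954 ≈ 8.5210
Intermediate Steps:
t(C) = 0
D = -34 (D = 2 - 36 = -34)
B(k) = -31 (B(k) = 0 - 31 = -31)
y = -2244 (y = 66*(-34) = -2244)
B(19)/(-1477) + y/(-264) = -31/(-1477) - 2244/(-264) = -31*(-1/1477) - 2244*(-1/264) = 31/1477 + 17/2 = 25171/2954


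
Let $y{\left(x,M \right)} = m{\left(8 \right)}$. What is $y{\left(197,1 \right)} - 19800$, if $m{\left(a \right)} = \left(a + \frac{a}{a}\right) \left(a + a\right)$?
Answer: $-19656$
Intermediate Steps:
$m{\left(a \right)} = 2 a \left(1 + a\right)$ ($m{\left(a \right)} = \left(a + 1\right) 2 a = \left(1 + a\right) 2 a = 2 a \left(1 + a\right)$)
$y{\left(x,M \right)} = 144$ ($y{\left(x,M \right)} = 2 \cdot 8 \left(1 + 8\right) = 2 \cdot 8 \cdot 9 = 144$)
$y{\left(197,1 \right)} - 19800 = 144 - 19800 = -19656$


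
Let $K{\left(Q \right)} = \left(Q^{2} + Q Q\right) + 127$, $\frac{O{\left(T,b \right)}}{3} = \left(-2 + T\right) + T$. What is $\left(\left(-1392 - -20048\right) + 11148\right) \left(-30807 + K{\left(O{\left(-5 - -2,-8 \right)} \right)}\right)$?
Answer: $-880052512$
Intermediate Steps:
$O{\left(T,b \right)} = -6 + 6 T$ ($O{\left(T,b \right)} = 3 \left(\left(-2 + T\right) + T\right) = 3 \left(-2 + 2 T\right) = -6 + 6 T$)
$K{\left(Q \right)} = 127 + 2 Q^{2}$ ($K{\left(Q \right)} = \left(Q^{2} + Q^{2}\right) + 127 = 2 Q^{2} + 127 = 127 + 2 Q^{2}$)
$\left(\left(-1392 - -20048\right) + 11148\right) \left(-30807 + K{\left(O{\left(-5 - -2,-8 \right)} \right)}\right) = \left(\left(-1392 - -20048\right) + 11148\right) \left(-30807 + \left(127 + 2 \left(-6 + 6 \left(-5 - -2\right)\right)^{2}\right)\right) = \left(\left(-1392 + 20048\right) + 11148\right) \left(-30807 + \left(127 + 2 \left(-6 + 6 \left(-5 + 2\right)\right)^{2}\right)\right) = \left(18656 + 11148\right) \left(-30807 + \left(127 + 2 \left(-6 + 6 \left(-3\right)\right)^{2}\right)\right) = 29804 \left(-30807 + \left(127 + 2 \left(-6 - 18\right)^{2}\right)\right) = 29804 \left(-30807 + \left(127 + 2 \left(-24\right)^{2}\right)\right) = 29804 \left(-30807 + \left(127 + 2 \cdot 576\right)\right) = 29804 \left(-30807 + \left(127 + 1152\right)\right) = 29804 \left(-30807 + 1279\right) = 29804 \left(-29528\right) = -880052512$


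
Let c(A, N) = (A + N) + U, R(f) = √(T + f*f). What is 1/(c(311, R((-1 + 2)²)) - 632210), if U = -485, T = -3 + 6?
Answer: -1/632382 ≈ -1.5813e-6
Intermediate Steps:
T = 3
R(f) = √(3 + f²) (R(f) = √(3 + f*f) = √(3 + f²))
c(A, N) = -485 + A + N (c(A, N) = (A + N) - 485 = -485 + A + N)
1/(c(311, R((-1 + 2)²)) - 632210) = 1/((-485 + 311 + √(3 + ((-1 + 2)²)²)) - 632210) = 1/((-485 + 311 + √(3 + (1²)²)) - 632210) = 1/((-485 + 311 + √(3 + 1²)) - 632210) = 1/((-485 + 311 + √(3 + 1)) - 632210) = 1/((-485 + 311 + √4) - 632210) = 1/((-485 + 311 + 2) - 632210) = 1/(-172 - 632210) = 1/(-632382) = -1/632382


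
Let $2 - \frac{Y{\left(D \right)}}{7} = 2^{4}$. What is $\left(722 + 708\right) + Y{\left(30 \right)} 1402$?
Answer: $-135966$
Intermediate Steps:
$Y{\left(D \right)} = -98$ ($Y{\left(D \right)} = 14 - 7 \cdot 2^{4} = 14 - 112 = -98$)
$\left(722 + 708\right) + Y{\left(30 \right)} 1402 = \left(722 + 708\right) - 137396 = 1430 - 137396 = -135966$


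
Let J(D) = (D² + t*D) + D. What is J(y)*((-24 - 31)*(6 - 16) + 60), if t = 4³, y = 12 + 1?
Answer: 618540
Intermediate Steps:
y = 13
t = 64
J(D) = D² + 65*D (J(D) = (D² + 64*D) + D = D² + 65*D)
J(y)*((-24 - 31)*(6 - 16) + 60) = (13*(65 + 13))*((-24 - 31)*(6 - 16) + 60) = (13*78)*(-55*(-10) + 60) = 1014*(550 + 60) = 1014*610 = 618540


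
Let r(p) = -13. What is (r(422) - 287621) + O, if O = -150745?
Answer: -438379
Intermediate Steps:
(r(422) - 287621) + O = (-13 - 287621) - 150745 = -287634 - 150745 = -438379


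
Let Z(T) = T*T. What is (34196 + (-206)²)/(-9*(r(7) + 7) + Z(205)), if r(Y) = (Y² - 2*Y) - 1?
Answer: 9579/5207 ≈ 1.8396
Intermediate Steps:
r(Y) = -1 + Y² - 2*Y
Z(T) = T²
(34196 + (-206)²)/(-9*(r(7) + 7) + Z(205)) = (34196 + (-206)²)/(-9*((-1 + 7² - 2*7) + 7) + 205²) = (34196 + 42436)/(-9*((-1 + 49 - 14) + 7) + 42025) = 76632/(-9*(34 + 7) + 42025) = 76632/(-9*41 + 42025) = 76632/(-369 + 42025) = 76632/41656 = 76632*(1/41656) = 9579/5207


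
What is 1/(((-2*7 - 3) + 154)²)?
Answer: 1/18769 ≈ 5.3279e-5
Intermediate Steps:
1/(((-2*7 - 3) + 154)²) = 1/(((-14 - 3) + 154)²) = 1/((-17 + 154)²) = 1/(137²) = 1/18769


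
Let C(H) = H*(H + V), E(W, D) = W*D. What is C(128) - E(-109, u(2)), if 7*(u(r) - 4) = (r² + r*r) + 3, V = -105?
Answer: 24859/7 ≈ 3551.3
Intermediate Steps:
u(r) = 31/7 + 2*r²/7 (u(r) = 4 + ((r² + r*r) + 3)/7 = 4 + ((r² + r²) + 3)/7 = 4 + (2*r² + 3)/7 = 4 + (3 + 2*r²)/7 = 4 + (3/7 + 2*r²/7) = 31/7 + 2*r²/7)
E(W, D) = D*W
C(H) = H*(-105 + H) (C(H) = H*(H - 105) = H*(-105 + H))
C(128) - E(-109, u(2)) = 128*(-105 + 128) - (31/7 + (2/7)*2²)*(-109) = 128*23 - (31/7 + (2/7)*4)*(-109) = 2944 - (31/7 + 8/7)*(-109) = 2944 - 39*(-109)/7 = 2944 - 1*(-4251/7) = 2944 + 4251/7 = 24859/7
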